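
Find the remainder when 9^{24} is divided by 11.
By Fermat: 9^{10} ≡ 1 mod 11. 24 = 2×10 + 4. So 9^{24} ≡ 9^{4} ≡ 5 mod 11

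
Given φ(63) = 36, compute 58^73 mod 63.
By Euler: 58^{36} ≡ 1 mod 63 since gcd(58, 63) = 1. 73 = 2×36 + 1. So 58^{73} ≡ 58^{1} ≡ 58 mod 63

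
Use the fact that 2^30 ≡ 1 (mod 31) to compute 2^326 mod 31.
By Fermat: 2^{30} ≡ 1 (mod 31). 326 ≡ 26 (mod 30). So 2^{326} ≡ 2^{26} ≡ 2 (mod 31)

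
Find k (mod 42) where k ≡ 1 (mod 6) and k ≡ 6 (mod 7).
M = 6 × 7 = 42. M₁ = 7, y₁ ≡ 1 (mod 6). M₂ = 6, y₂ ≡ 6 (mod 7). k = 1×7×1 + 6×6×6 ≡ 13 (mod 42)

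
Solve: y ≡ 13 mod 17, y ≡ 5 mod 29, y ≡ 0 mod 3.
M = 17 × 29 × 3 = 1479. M₁ = 87, y₁ ≡ 9 mod 17. M₂ = 51, y₂ ≡ 4 mod 29. M₃ = 493, y₃ ≡ 1 mod 3. y = 13×87×9 + 5×51×4 + 0×493×1 ≡ 846 mod 1479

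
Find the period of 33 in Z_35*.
Powers of 33 mod 35: 33^1≡33, 33^2≡4, 33^3≡27, 33^4≡16, 33^5≡3, 33^6≡29, 33^7≡12, 33^8≡11, 33^9≡13, 33^10≡9, 33^11≡17, 33^12≡1. ord_35(33) = 12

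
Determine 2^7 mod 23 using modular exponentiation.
By repeated squaring mod 23: 2^{1}≡2, 2^{2}≡4, 2^{4}≡16. Then 2^{7} = 2^{4+2+1} ≡ 16 × 4 × 2 ≡ 13 mod 23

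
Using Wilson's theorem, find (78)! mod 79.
By Wilson's theorem, (78)! ≡ -1 ≡ 78 (mod 79)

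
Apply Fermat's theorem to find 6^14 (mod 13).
By Fermat: 6^{12} ≡ 1 (mod 13). So 6^{14} = 6^{12} · 6^{2} ≡ 6^{2} ≡ 10 (mod 13)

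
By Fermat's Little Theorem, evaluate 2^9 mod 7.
By Fermat: 2^{6} ≡ 1 (mod 7). So 2^{9} = 2^{6} · 2^{3} ≡ 2^{3} ≡ 1 (mod 7)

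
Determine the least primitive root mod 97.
g = 5. For each prime q|96: 5^{48}≡96, 5^{32}≡35, none ≡ 1, so ord_97(5) = 96 and 5 is a primitive root.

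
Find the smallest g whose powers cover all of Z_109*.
g = 6. Powers: [6, 36, 107, 97, 37, 4, 24, ...] generates all 108 non-zero residues.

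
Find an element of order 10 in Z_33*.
2 has order 10 mod 33 since 2^{10} ≡ 1 mod 33 and no smaller power works.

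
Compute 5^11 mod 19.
By repeated squaring (mod 19): 5^{1}≡5, 5^{2}≡6, 5^{4}≡17, 5^{8}≡4. Then 5^{11} = 5^{8+2+1} ≡ 4 × 6 × 5 ≡ 6 (mod 19)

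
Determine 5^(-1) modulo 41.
Since 41 is prime, by Fermat 5^(-1) ≡ 5^{39} ≡ 33 (mod 41). Verify: 5 × 33 = 165 ≡ 1 (mod 41)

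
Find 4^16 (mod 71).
By repeated squaring (mod 71): 4^{1}≡4, 4^{2}≡16, 4^{4}≡43, 4^{8}≡3, 4^{16}≡9. So 4^{16} ≡ 9 (mod 71)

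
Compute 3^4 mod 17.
3^{4} = 81 ≡ 13 mod 17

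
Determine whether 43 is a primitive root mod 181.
43^{9} ≡ 1 mod 181 and 9 < 180, so ord_181(43) = 9 ≠ 180 and 43 is not a primitive root.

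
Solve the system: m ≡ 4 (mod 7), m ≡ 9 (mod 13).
M = 7 × 13 = 91. M₁ = 13, y₁ ≡ 6 (mod 7). M₂ = 7, y₂ ≡ 2 (mod 13). m = 4×13×6 + 9×7×2 ≡ 74 (mod 91)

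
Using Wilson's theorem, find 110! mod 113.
(112)! = (110)! × (111) × (112) ≡ -1 mod 113. So (110)! ≡ -1 × [(112)(111)]^(-1) ≡ 56 mod 113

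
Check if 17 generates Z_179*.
17^{89} ≡ 1 (mod 179) and 89 < 178, so ord_179(17) = 89 ≠ 178 and 17 is not a primitive root.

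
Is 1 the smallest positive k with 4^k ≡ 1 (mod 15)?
Powers of 4 mod 15: 4^1≡4, 4^2≡1. 4^1≡4≢1, so ord ≠ 1. No, the actual order is 2.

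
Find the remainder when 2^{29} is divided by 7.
By Fermat: 2^{6} ≡ 1 mod 7. 29 = 4×6 + 5. So 2^{29} ≡ 2^{5} ≡ 4 mod 7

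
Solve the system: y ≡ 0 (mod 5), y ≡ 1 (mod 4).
M = 5 × 4 = 20. M₁ = 4, y₁ ≡ 4 (mod 5). M₂ = 5, y₂ ≡ 1 (mod 4). y = 0×4×4 + 1×5×1 ≡ 5 (mod 20)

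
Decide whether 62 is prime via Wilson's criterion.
(61)! mod 62 = 0. Since 0 ≢ -1 mod 62, 62 is not prime.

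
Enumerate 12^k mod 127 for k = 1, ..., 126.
12^1, 12^2, ..., 12^{126} mod 127: [12, 17, 77, 35, 39, 87, 28, 82, 95, 124, 91, 76, 23, 22, 10, 120, 43, 8, 96, 9, 108, 26, 58, 61, 97, 21, 125, 103, 93, 100, 57, 49, 80, 71, 90, 64, 6, 72, 102, 81, 83, 107, 14, 41, 111, 62, 109, 38, 75, 11, 5, 60, 85, 4, 48, 68, 54, 13, 29, 94, 112, 74, 126, 115, 110, 50, 92, 88, 40, 99, 45, 32, 3, 36, 51, 104, 105, 117, 7, 84, 119, 31, 118, 19, 101, 69, 66, 30, 106, 2, 24, 34, 27, 70, 78, 47, 56, 37, 63, 121, 55, 25, 46, 44, 20, 113, 86, 16, 65, 18, 89, 52, 116, 122, 67, 42, 123, 79, 59, 73, 114, 98, 33, 15, 53, 1]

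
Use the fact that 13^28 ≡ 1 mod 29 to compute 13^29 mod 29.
By Fermat: 13^{28} ≡ 1 mod 29. So 13^{29} = 13^{28} · 13^{1} ≡ 13^{1} ≡ 13 mod 29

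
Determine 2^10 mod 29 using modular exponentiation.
By repeated squaring mod 29: 2^{1}≡2, 2^{2}≡4, 2^{4}≡16, 2^{8}≡24. Then 2^{10} = 2^{8+2} ≡ 24 × 4 ≡ 9 mod 29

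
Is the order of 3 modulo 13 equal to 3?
Powers of 3 mod 13: 3^1≡3, 3^2≡9, 3^3≡1. First k with 3^k≡1 is k=3. Yes, ord_13(3) = 3.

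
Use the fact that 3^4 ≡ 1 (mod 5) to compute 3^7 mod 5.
By Fermat: 3^{4} ≡ 1 (mod 5). So 3^{7} = 3^{4} · 3^{3} ≡ 3^{3} ≡ 2 (mod 5)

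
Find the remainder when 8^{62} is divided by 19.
By Fermat: 8^{18} ≡ 1 mod 19. 62 = 3×18 + 8. So 8^{62} ≡ 8^{8} ≡ 7 mod 19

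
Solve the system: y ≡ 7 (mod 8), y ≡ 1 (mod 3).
M = 8 × 3 = 24. M₁ = 3, y₁ ≡ 3 (mod 8). M₂ = 8, y₂ ≡ 2 (mod 3). y = 7×3×3 + 1×8×2 ≡ 7 (mod 24)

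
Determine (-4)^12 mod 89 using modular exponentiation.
By repeated squaring (mod 89): (-4)^{1}≡85, (-4)^{2}≡16, (-4)^{4}≡78, (-4)^{8}≡32. Then (-4)^{12} = (-4)^{8+4} ≡ 32 × 78 ≡ 4 (mod 89)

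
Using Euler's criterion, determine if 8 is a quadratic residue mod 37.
By Euler's criterion: 8^{18} ≡ 36 mod 37. Since this equals -1 (≡ 36), 8 is not a QR.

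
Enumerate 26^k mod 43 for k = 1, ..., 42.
26^1, 26^2, ..., 26^{42} mod 43: [26, 31, 32, 15, 3, 35, 7, 10, 2, 9, 19, 21, 30, 6, 27, 14, 20, 4, 18, 38, 42, 17, 12, 11, 28, 40, 8, 36, 33, 41, 34, 24, 22, 13, 37, 16, 29, 23, 39, 25, 5, 1]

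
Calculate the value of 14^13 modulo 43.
By repeated squaring (mod 43): 14^{1}≡14, 14^{2}≡24, 14^{4}≡17, 14^{8}≡31. Then 14^{13} = 14^{8+4+1} ≡ 31 × 17 × 14 ≡ 25 (mod 43)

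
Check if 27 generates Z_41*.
27^{8} ≡ 1 (mod 41) and 8 < 40, so ord_41(27) = 8 ≠ 40 and 27 is not a primitive root.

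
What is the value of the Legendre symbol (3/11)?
(3/11) = 3^{5} mod 11 = 1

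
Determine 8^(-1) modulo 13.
Since 13 is prime, by Fermat 8^(-1) ≡ 8^{11} ≡ 5 mod 13. Verify: 8 × 5 = 40 ≡ 1 mod 13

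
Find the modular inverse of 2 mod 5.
Since 5 is prime, by Fermat 2^(-1) ≡ 2^{3} ≡ 3 (mod 5). Verify: 2 × 3 = 6 ≡ 1 (mod 5)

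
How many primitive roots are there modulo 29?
There are φ(29-1) = φ(28) = 12 primitive roots modulo 29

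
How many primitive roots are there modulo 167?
There are φ(167-1) = φ(166) = 82 primitive roots modulo 167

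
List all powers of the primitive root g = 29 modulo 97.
29^1, 29^2, ..., 29^{96} mod 97: [29, 65, 42, 54, 14, 18, 37, 6, 77, 2, 58, 33, 84, 11, 28, 36, 74, 12, 57, 4, 19, 66, 71, 22, 56, 72, 51, 24, 17, 8, 38, 35, 45, 44, 15, 47, 5, 48, 34, 16, 76, 70, 90, 88, 30, 94, 10, 96, 68, 32, 55, 43, 83, 79, 60, 91, 20, 95, 39, 64, 13, 86, 69, 61, 23, 85, 40, 93, 78, 31, 26, 75, 41, 25, 46, 73, 80, 89, 59, 62, 52, 53, 82, 50, 92, 49, 63, 81, 21, 27, 7, 9, 67, 3, 87, 1]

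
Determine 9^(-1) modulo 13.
Since 13 is prime, by Fermat 9^(-1) ≡ 9^{11} ≡ 3 mod 13. Verify: 9 × 3 = 27 ≡ 1 mod 13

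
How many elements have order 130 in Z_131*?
Number of primitive roots mod 131 = φ(p-1) = φ(130) = 48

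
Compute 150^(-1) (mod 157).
Since 157 is prime, by Fermat 150^(-1) ≡ 150^{155} ≡ 112 (mod 157). Verify: 150 × 112 = 16800 ≡ 1 (mod 157)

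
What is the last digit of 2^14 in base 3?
Using Fermat: 2^{2} ≡ 1 (mod 3). 14 ≡ 0 (mod 2). So 2^{14} ≡ 2^{0} ≡ 1 (mod 3)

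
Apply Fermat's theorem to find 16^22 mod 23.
By Fermat's Little Theorem, 16^{22} ≡ 1 mod 23 since 23 is prime and gcd(16, 23) = 1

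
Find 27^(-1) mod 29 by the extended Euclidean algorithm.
Extended GCD: 27(14) + 29(-13) = 1. So 27^(-1) ≡ 14 mod 29. Verify: 27 × 14 = 378 ≡ 1 mod 29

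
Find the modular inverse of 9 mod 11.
Since 11 is prime, by Fermat 9^(-1) ≡ 9^{9} ≡ 5 mod 11. Verify: 9 × 5 = 45 ≡ 1 mod 11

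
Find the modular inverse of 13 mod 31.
Since 31 is prime, by Fermat 13^(-1) ≡ 13^{29} ≡ 12 (mod 31). Verify: 13 × 12 = 156 ≡ 1 (mod 31)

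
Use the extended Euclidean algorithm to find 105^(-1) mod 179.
Extended GCD: 105(-75) + 179(44) = 1. So 105^(-1) ≡ -75 ≡ 104 mod 179. Verify: 105 × 104 = 10920 ≡ 1 mod 179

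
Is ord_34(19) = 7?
Powers of 19 mod 34: 19^1≡19, 19^2≡21, 19^3≡25, 19^4≡33, 19^5≡15, 19^6≡13, 19^7≡9, 19^8≡1. 19^7≡9≢1, so ord ≠ 7. No, the actual order is 8.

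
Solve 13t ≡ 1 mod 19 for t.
Since 19 is prime, by Fermat 13^(-1) ≡ 13^{17} ≡ 3 mod 19. Verify: 13 × 3 = 39 ≡ 1 mod 19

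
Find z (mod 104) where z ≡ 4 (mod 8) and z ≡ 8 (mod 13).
M = 8 × 13 = 104. M₁ = 13, y₁ ≡ 5 (mod 8). M₂ = 8, y₂ ≡ 5 (mod 13). z = 4×13×5 + 8×8×5 ≡ 60 (mod 104)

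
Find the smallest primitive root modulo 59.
g = 2. For each prime q|58: 2^{29}≡58, 2^{2}≡4, none ≡ 1, so ord_59(2) = 58 and 2 is a primitive root.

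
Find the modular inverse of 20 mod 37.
Since 37 is prime, by Fermat 20^(-1) ≡ 20^{35} ≡ 13 (mod 37). Verify: 20 × 13 = 260 ≡ 1 (mod 37)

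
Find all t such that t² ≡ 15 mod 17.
The square roots of 15 mod 17 are 7 and 10. Verify: 7² = 49 ≡ 15 mod 17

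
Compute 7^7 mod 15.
By repeated squaring mod 15: 7^{1}≡7, 7^{2}≡4, 7^{4}≡1. Then 7^{7} = 7^{4+2+1} ≡ 1 × 4 × 7 ≡ 13 mod 15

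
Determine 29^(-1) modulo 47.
Since 47 is prime, by Fermat 29^(-1) ≡ 29^{45} ≡ 13 (mod 47). Verify: 29 × 13 = 377 ≡ 1 (mod 47)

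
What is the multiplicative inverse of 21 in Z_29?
Since 29 is prime, by Fermat 21^(-1) ≡ 21^{27} ≡ 18 mod 29. Verify: 21 × 18 = 378 ≡ 1 mod 29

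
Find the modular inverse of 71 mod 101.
Since 101 is prime, by Fermat 71^(-1) ≡ 71^{99} ≡ 37 mod 101. Verify: 71 × 37 = 2627 ≡ 1 mod 101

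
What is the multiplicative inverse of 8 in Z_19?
Since 19 is prime, by Fermat 8^(-1) ≡ 8^{17} ≡ 12 (mod 19). Verify: 8 × 12 = 96 ≡ 1 (mod 19)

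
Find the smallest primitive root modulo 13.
g = 2. Powers: [2, 4, 8, 3, 6, 12, 11, ...] generates all 12 non-zero residues.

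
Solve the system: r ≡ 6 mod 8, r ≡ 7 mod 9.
M = 8 × 9 = 72. M₁ = 9, y₁ ≡ 1 mod 8. M₂ = 8, y₂ ≡ 8 mod 9. r = 6×9×1 + 7×8×8 ≡ 70 mod 72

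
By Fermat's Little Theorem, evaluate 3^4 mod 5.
By Fermat's Little Theorem, 3^{4} ≡ 1 (mod 5) since 5 is prime and gcd(3, 5) = 1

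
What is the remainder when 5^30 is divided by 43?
By repeated squaring (mod 43): 5^{1}≡5, 5^{2}≡25, 5^{4}≡23, 5^{8}≡13, 5^{16}≡40. Then 5^{30} = 5^{16+8+4+2} ≡ 40 × 13 × 23 × 25 ≡ 21 (mod 43)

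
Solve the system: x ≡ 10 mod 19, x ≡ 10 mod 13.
M = 19 × 13 = 247. M₁ = 13, y₁ ≡ 3 mod 19. M₂ = 19, y₂ ≡ 11 mod 13. x = 10×13×3 + 10×19×11 ≡ 10 mod 247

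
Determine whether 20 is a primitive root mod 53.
ord_53(20) divides 52. For each prime q|52: 20^{26}≡52, 20^{4}≡46, none ≡ 1. So 20 has order 52 and is a primitive root mod 53.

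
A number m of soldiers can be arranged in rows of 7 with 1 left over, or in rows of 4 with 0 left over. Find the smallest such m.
M = 7 × 4 = 28. M₁ = 4, y₁ ≡ 2 mod 7. M₂ = 7, y₂ ≡ 3 mod 4. m = 1×4×2 + 0×7×3 ≡ 8 mod 28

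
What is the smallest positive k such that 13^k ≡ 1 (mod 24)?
Powers of 13 mod 24: 13^1≡13, 13^2≡1. So the order of 13 is 2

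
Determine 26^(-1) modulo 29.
Since 29 is prime, by Fermat 26^(-1) ≡ 26^{27} ≡ 19 (mod 29). Verify: 26 × 19 = 494 ≡ 1 (mod 29)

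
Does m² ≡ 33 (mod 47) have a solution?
By Euler's criterion: 33^{23} ≡ 46 (mod 47). Since this equals -1 (≡ 46), 33 is not a QR.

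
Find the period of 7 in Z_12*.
Powers of 7 mod 12: 7^1≡7, 7^2≡1. ord_12(7) = 2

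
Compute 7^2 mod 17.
7^{2} = 49 ≡ 15 (mod 17)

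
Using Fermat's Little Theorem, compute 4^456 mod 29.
By Fermat: 4^{28} ≡ 1 (mod 29). 456 ≡ 8 (mod 28). So 4^{456} ≡ 4^{8} ≡ 25 (mod 29)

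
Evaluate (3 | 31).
(3/31) = 3^{15} mod 31 = -1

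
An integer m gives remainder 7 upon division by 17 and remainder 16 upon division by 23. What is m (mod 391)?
M = 17 × 23 = 391. M₁ = 23, y₁ ≡ 3 (mod 17). M₂ = 17, y₂ ≡ 19 (mod 23). m = 7×23×3 + 16×17×19 ≡ 177 (mod 391)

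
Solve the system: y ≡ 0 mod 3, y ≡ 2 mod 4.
M = 3 × 4 = 12. M₁ = 4, y₁ ≡ 1 mod 3. M₂ = 3, y₂ ≡ 3 mod 4. y = 0×4×1 + 2×3×3 ≡ 6 mod 12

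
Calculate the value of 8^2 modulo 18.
8^{2} = 64 ≡ 10 mod 18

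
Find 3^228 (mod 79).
Using Fermat: 3^{78} ≡ 1 (mod 79). 228 ≡ 72 (mod 78). So 3^{228} ≡ 3^{72} ≡ 22 (mod 79)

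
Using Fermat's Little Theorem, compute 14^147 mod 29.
By Fermat: 14^{28} ≡ 1 mod 29. 147 = 5×28 + 7. So 14^{147} ≡ 14^{7} ≡ 12 mod 29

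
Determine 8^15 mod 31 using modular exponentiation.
By repeated squaring mod 31: 8^{1}≡8, 8^{2}≡2, 8^{4}≡4, 8^{8}≡16. Then 8^{15} = 8^{8+4+2+1} ≡ 16 × 4 × 2 × 8 ≡ 1 mod 31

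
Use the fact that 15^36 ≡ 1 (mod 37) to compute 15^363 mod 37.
By Fermat: 15^{36} ≡ 1 (mod 37). 363 ≡ 3 (mod 36). So 15^{363} ≡ 15^{3} ≡ 8 (mod 37)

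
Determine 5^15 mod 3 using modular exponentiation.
Using Fermat: 5^{2} ≡ 1 mod 3. 15 ≡ 1 mod 2. So 5^{15} ≡ 5^{1} ≡ 2 mod 3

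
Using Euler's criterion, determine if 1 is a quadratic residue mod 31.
By Euler's criterion: 1^{15} ≡ 1 (mod 31). Since this equals 1, 1 is a QR.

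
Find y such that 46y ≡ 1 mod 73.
Since 73 is prime, by Fermat 46^(-1) ≡ 46^{71} ≡ 27 mod 73. Verify: 46 × 27 = 1242 ≡ 1 mod 73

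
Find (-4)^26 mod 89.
By repeated squaring mod 89: (-4)^{1}≡85, (-4)^{2}≡16, (-4)^{4}≡78, (-4)^{8}≡32, (-4)^{16}≡45. Then (-4)^{26} = (-4)^{16+8+2} ≡ 45 × 32 × 16 ≡ 78 mod 89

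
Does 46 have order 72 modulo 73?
46^{4} ≡ 1 (mod 73) and 4 < 72, so ord_73(46) = 4 ≠ 72 and 46 is not a primitive root.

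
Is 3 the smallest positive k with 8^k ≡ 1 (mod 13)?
Powers of 8 mod 13: 8^1≡8, 8^2≡12, 8^3≡5, 8^4≡1. 8^3≡5≢1, so ord ≠ 3. No, the actual order is 4.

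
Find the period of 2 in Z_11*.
Powers of 2 mod 11: 2^1≡2, 2^2≡4, 2^3≡8, 2^4≡5, 2^5≡10, 2^6≡9, 2^7≡7, 2^8≡3, 2^9≡6, 2^10≡1. So the order of 2 is 10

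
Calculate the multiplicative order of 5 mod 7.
Powers of 5 mod 7: 5^1≡5, 5^2≡4, 5^3≡6, 5^4≡2, 5^5≡3, 5^6≡1. So the order of 5 is 6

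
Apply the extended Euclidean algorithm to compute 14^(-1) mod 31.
Extended GCD: 14(-11) + 31(5) = 1. So 14^(-1) ≡ -11 ≡ 20 mod 31. Verify: 14 × 20 = 280 ≡ 1 mod 31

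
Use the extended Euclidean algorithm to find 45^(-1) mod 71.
Extended GCD: 45(30) + 71(-19) = 1. So 45^(-1) ≡ 30 (mod 71). Verify: 45 × 30 = 1350 ≡ 1 (mod 71)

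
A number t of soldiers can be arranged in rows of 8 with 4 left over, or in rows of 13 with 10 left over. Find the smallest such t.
M = 8 × 13 = 104. M₁ = 13, y₁ ≡ 5 (mod 8). M₂ = 8, y₂ ≡ 5 (mod 13). t = 4×13×5 + 10×8×5 ≡ 36 (mod 104)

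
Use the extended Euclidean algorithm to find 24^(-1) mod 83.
Extended GCD: 24(-38) + 83(11) = 1. So 24^(-1) ≡ -38 ≡ 45 mod 83. Verify: 24 × 45 = 1080 ≡ 1 mod 83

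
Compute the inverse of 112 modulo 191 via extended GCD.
Extended GCD: 112(29) + 191(-17) = 1. So 112^(-1) ≡ 29 (mod 191). Verify: 112 × 29 = 3248 ≡ 1 (mod 191)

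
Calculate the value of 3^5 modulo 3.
By repeated squaring (mod 3): 3^{1}≡0, 3^{2}≡0, 3^{4}≡0. Then 3^{5} = 3^{4+1} ≡ 0 × 0 ≡ 0 (mod 3)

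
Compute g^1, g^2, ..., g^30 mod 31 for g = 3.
3^1, 3^2, ..., 3^{30} mod 31: [3, 9, 27, 19, 26, 16, 17, 20, 29, 25, 13, 8, 24, 10, 30, 28, 22, 4, 12, 5, 15, 14, 11, 2, 6, 18, 23, 7, 21, 1]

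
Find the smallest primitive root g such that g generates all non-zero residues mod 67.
g = 2. Powers: [2, 4, 8, 16, 32, 64, 61, 55, 43, 19, ...] generates all 66 non-zero residues.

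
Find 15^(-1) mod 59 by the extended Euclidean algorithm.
Extended GCD: 15(4) + 59(-1) = 1. So 15^(-1) ≡ 4 mod 59. Verify: 15 × 4 = 60 ≡ 1 mod 59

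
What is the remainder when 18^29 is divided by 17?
Using Fermat: 18^{16} ≡ 1 mod 17. 29 ≡ 13 mod 16. So 18^{29} ≡ 18^{13} ≡ 1 mod 17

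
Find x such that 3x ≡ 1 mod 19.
Since 19 is prime, by Fermat 3^(-1) ≡ 3^{17} ≡ 13 mod 19. Verify: 3 × 13 = 39 ≡ 1 mod 19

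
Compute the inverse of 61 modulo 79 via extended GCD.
Extended GCD: 61(-22) + 79(17) = 1. So 61^(-1) ≡ -22 ≡ 57 mod 79. Verify: 61 × 57 = 3477 ≡ 1 mod 79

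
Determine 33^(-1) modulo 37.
Since 37 is prime, by Fermat 33^(-1) ≡ 33^{35} ≡ 9 (mod 37). Verify: 33 × 9 = 297 ≡ 1 (mod 37)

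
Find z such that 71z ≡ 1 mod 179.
Since 179 is prime, by Fermat 71^(-1) ≡ 71^{177} ≡ 58 mod 179. Verify: 71 × 58 = 4118 ≡ 1 mod 179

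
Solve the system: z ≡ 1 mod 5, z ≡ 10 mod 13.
M = 5 × 13 = 65. M₁ = 13, y₁ ≡ 2 mod 5. M₂ = 5, y₂ ≡ 8 mod 13. z = 1×13×2 + 10×5×8 ≡ 36 mod 65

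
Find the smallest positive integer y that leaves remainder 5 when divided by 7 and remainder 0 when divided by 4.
M = 7 × 4 = 28. M₁ = 4, y₁ ≡ 2 mod 7. M₂ = 7, y₂ ≡ 3 mod 4. y = 5×4×2 + 0×7×3 ≡ 12 mod 28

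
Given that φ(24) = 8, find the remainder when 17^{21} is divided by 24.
By Euler: 17^{8} ≡ 1 mod 24 since gcd(17, 24) = 1. 21 = 2×8 + 5. So 17^{21} ≡ 17^{5} ≡ 17 mod 24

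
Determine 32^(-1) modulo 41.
Since 41 is prime, by Fermat 32^(-1) ≡ 32^{39} ≡ 9 mod 41. Verify: 32 × 9 = 288 ≡ 1 mod 41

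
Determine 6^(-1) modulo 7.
Since 7 is prime, by Fermat 6^(-1) ≡ 6^{5} ≡ 6 (mod 7). Verify: 6 × 6 = 36 ≡ 1 (mod 7)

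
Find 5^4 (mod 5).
5^{4} = 625 ≡ 0 (mod 5)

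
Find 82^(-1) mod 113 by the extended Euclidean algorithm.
Extended GCD: 82(51) + 113(-37) = 1. So 82^(-1) ≡ 51 mod 113. Verify: 82 × 51 = 4182 ≡ 1 mod 113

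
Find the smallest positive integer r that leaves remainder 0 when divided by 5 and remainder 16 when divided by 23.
M = 5 × 23 = 115. M₁ = 23, y₁ ≡ 2 mod 5. M₂ = 5, y₂ ≡ 14 mod 23. r = 0×23×2 + 16×5×14 ≡ 85 mod 115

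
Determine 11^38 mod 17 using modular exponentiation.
Using Fermat: 11^{16} ≡ 1 (mod 17). 38 ≡ 6 (mod 16). So 11^{38} ≡ 11^{6} ≡ 8 (mod 17)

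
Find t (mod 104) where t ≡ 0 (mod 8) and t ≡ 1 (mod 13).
M = 8 × 13 = 104. M₁ = 13, y₁ ≡ 5 (mod 8). M₂ = 8, y₂ ≡ 5 (mod 13). t = 0×13×5 + 1×8×5 ≡ 40 (mod 104)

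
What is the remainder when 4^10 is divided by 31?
By repeated squaring mod 31: 4^{1}≡4, 4^{2}≡16, 4^{4}≡8, 4^{8}≡2. Then 4^{10} = 4^{8+2} ≡ 2 × 16 ≡ 1 mod 31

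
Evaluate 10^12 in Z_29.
By repeated squaring (mod 29): 10^{1}≡10, 10^{2}≡13, 10^{4}≡24, 10^{8}≡25. Then 10^{12} = 10^{8+4} ≡ 25 × 24 ≡ 20 (mod 29)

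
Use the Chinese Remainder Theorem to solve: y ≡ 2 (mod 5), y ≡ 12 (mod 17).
M = 5 × 17 = 85. M₁ = 17, y₁ ≡ 3 (mod 5). M₂ = 5, y₂ ≡ 7 (mod 17). y = 2×17×3 + 12×5×7 ≡ 12 (mod 85)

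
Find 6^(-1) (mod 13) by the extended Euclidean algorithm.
Extended GCD: 6(-2) + 13(1) = 1. So 6^(-1) ≡ -2 ≡ 11 (mod 13). Verify: 6 × 11 = 66 ≡ 1 (mod 13)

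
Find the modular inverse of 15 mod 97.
Since 97 is prime, by Fermat 15^(-1) ≡ 15^{95} ≡ 13 (mod 97). Verify: 15 × 13 = 195 ≡ 1 (mod 97)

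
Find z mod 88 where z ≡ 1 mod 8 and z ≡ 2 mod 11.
M = 8 × 11 = 88. M₁ = 11, y₁ ≡ 3 mod 8. M₂ = 8, y₂ ≡ 7 mod 11. z = 1×11×3 + 2×8×7 ≡ 57 mod 88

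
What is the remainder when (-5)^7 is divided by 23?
By repeated squaring mod 23: (-5)^{1}≡18, (-5)^{2}≡2, (-5)^{4}≡4. Then (-5)^{7} = (-5)^{4+2+1} ≡ 4 × 2 × 18 ≡ 6 mod 23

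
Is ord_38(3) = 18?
Powers of 3 mod 38: 3^1≡3, 3^2≡9, 3^3≡27, 3^4≡5, 3^5≡15, 3^6≡7, 3^7≡21, 3^8≡25, 3^9≡37, 3^10≡35, 3^11≡29, 3^12≡11, 3^13≡33, 3^14≡23, 3^15≡31, 3^16≡17, 3^17≡13, 3^18≡1. First k with 3^k≡1 is k=18. Yes, ord_38(3) = 18.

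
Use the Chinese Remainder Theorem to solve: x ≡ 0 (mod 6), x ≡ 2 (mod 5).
M = 6 × 5 = 30. M₁ = 5, y₁ ≡ 5 (mod 6). M₂ = 6, y₂ ≡ 1 (mod 5). x = 0×5×5 + 2×6×1 ≡ 12 (mod 30)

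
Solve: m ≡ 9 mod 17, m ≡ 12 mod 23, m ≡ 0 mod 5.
M = 17 × 23 × 5 = 1955. M₁ = 115, y₁ ≡ 4 mod 17. M₂ = 85, y₂ ≡ 13 mod 23. M₃ = 391, y₃ ≡ 1 mod 5. m = 9×115×4 + 12×85×13 + 0×391×1 ≡ 1760 mod 1955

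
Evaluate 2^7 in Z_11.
By repeated squaring mod 11: 2^{1}≡2, 2^{2}≡4, 2^{4}≡5. Then 2^{7} = 2^{4+2+1} ≡ 5 × 4 × 2 ≡ 7 mod 11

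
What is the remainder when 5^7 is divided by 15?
By repeated squaring mod 15: 5^{1}≡5, 5^{2}≡10, 5^{4}≡10. Then 5^{7} = 5^{4+2+1} ≡ 10 × 10 × 5 ≡ 5 mod 15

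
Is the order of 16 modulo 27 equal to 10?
Powers of 16 mod 27: 16^1≡16, 16^2≡13, 16^3≡19, 16^4≡7, 16^5≡4, 16^6≡10, 16^7≡25, 16^8≡22, 16^9≡1. Already 16^9≡1, so the order is 9 < 10. No, the actual order is 9.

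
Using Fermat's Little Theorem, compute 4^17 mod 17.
By Fermat: 4^{16} ≡ 1 mod 17. So 4^{17} = 4^{16} · 4^{1} ≡ 4^{1} ≡ 4 mod 17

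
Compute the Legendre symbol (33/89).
(33/89) = 33^{44} mod 89 = -1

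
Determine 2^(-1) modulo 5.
Since 5 is prime, by Fermat 2^(-1) ≡ 2^{3} ≡ 3 (mod 5). Verify: 2 × 3 = 6 ≡ 1 (mod 5)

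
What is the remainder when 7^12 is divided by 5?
Using Fermat: 7^{4} ≡ 1 (mod 5). 12 ≡ 0 (mod 4). So 7^{12} ≡ 7^{0} ≡ 1 (mod 5)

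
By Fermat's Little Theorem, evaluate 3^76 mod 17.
By Fermat: 3^{16} ≡ 1 mod 17. 76 = 4×16 + 12. So 3^{76} ≡ 3^{12} ≡ 4 mod 17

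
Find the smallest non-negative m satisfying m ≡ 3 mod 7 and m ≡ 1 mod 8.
M = 7 × 8 = 56. M₁ = 8, y₁ ≡ 1 mod 7. M₂ = 7, y₂ ≡ 7 mod 8. m = 3×8×1 + 1×7×7 ≡ 17 mod 56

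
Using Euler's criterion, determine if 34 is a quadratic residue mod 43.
By Euler's criterion: 34^{21} ≡ 42 (mod 43). Since this equals -1 (≡ 42), 34 is not a QR.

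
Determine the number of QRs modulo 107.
For prime 107, there are (p-1)/2 = (107-1)/2 = 53 quadratic residues (excluding 0).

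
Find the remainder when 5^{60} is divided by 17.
By Fermat: 5^{16} ≡ 1 mod 17. 60 = 3×16 + 12. So 5^{60} ≡ 5^{12} ≡ 4 mod 17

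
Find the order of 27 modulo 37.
Powers of 27 mod 37: 27^1≡27, 27^2≡26, 27^3≡36, 27^4≡10, 27^5≡11, 27^6≡1. So the order of 27 is 6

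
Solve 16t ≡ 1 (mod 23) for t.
Since 23 is prime, by Fermat 16^(-1) ≡ 16^{21} ≡ 13 (mod 23). Verify: 16 × 13 = 208 ≡ 1 (mod 23)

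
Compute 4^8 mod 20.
By repeated squaring mod 20: 4^{1}≡4, 4^{2}≡16, 4^{4}≡16, 4^{8}≡16. So 4^{8} ≡ 16 mod 20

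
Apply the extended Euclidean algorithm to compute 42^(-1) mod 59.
Extended GCD: 42(-7) + 59(5) = 1. So 42^(-1) ≡ -7 ≡ 52 (mod 59). Verify: 42 × 52 = 2184 ≡ 1 (mod 59)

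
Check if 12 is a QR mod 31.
By Euler's criterion: 12^{15} ≡ 30 mod 31. Since this equals -1 (≡ 30), 12 is not a QR.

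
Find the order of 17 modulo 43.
Powers of 17 mod 43: 17^1≡17, 17^2≡31, 17^3≡11, 17^4≡15, 17^5≡40, 17^6≡35, 17^7≡36, 17^8≡10, 17^9≡41, 17^10≡9, 17^11≡24, 17^12≡21, 17^13≡13, 17^14≡6, 17^15≡16, 17^16≡14, 17^17≡23, 17^18≡4, 17^19≡25, 17^20≡38, 17^21≡1. Order = 21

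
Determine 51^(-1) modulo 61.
Since 61 is prime, by Fermat 51^(-1) ≡ 51^{59} ≡ 6 (mod 61). Verify: 51 × 6 = 306 ≡ 1 (mod 61)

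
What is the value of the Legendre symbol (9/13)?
(9/13) = 9^{6} mod 13 = 1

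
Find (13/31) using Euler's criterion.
(13/31) = 13^{15} mod 31 = -1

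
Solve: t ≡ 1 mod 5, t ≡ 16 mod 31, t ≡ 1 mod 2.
M = 5 × 31 × 2 = 310. M₁ = 62, y₁ ≡ 3 mod 5. M₂ = 10, y₂ ≡ 28 mod 31. M₃ = 155, y₃ ≡ 1 mod 2. t = 1×62×3 + 16×10×28 + 1×155×1 ≡ 171 mod 310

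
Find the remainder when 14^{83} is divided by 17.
By Fermat: 14^{16} ≡ 1 (mod 17). 83 = 5×16 + 3. So 14^{83} ≡ 14^{3} ≡ 7 (mod 17)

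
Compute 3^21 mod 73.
By repeated squaring mod 73: 3^{1}≡3, 3^{2}≡9, 3^{4}≡8, 3^{8}≡64, 3^{16}≡8. Then 3^{21} = 3^{16+4+1} ≡ 8 × 8 × 3 ≡ 46 mod 73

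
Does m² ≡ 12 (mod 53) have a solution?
By Euler's criterion: 12^{26} ≡ 52 (mod 53). Since this equals -1 (≡ 52), 12 is not a QR.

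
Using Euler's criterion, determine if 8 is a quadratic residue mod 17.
By Euler's criterion: 8^{8} ≡ 1 (mod 17). Since this equals 1, 8 is a QR.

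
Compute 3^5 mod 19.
By repeated squaring mod 19: 3^{1}≡3, 3^{2}≡9, 3^{4}≡5. Then 3^{5} = 3^{4+1} ≡ 5 × 3 ≡ 15 mod 19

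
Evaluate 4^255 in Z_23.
Using Fermat: 4^{22} ≡ 1 mod 23. 255 ≡ 13 mod 22. So 4^{255} ≡ 4^{13} ≡ 16 mod 23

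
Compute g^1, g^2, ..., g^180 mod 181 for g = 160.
160^1, 160^2, ..., 160^{180} mod 181: [160, 79, 151, 87, 164, 176, 105, 148, 150, 108, 85, 25, 18, 165, 155, 3, 118, 56, 91, 80, 130, 166, 134, 82, 88, 143, 74, 75, 54, 133, 103, 9, 173, 168, 92, 59, 28, 136, 40, 65, 83, 67, 41, 44, 162, 37, 128, 27, 157, 142, 95, 177, 84, 46, 120, 14, 68, 20, 123, 132, 124, 111, 22, 81, 109, 64, 104, 169, 71, 138, 179, 42, 23, 60, 7, 34, 10, 152, 66, 62, 146, 11, 131, 145, 32, 52, 175, 126, 69, 180, 21, 102, 30, 94, 17, 5, 76, 33, 31, 73, 96, 156, 163, 16, 26, 178, 63, 125, 90, 101, 51, 15, 47, 99, 93, 38, 107, 106, 127, 48, 78, 172, 8, 13, 89, 122, 153, 45, 141, 116, 98, 114, 140, 137, 19, 144, 53, 154, 24, 39, 86, 4, 97, 135, 61, 167, 113, 161, 58, 49, 57, 70, 159, 100, 72, 117, 77, 12, 110, 43, 2, 139, 158, 121, 174, 147, 171, 29, 115, 119, 35, 170, 50, 36, 149, 129, 6, 55, 112, 1]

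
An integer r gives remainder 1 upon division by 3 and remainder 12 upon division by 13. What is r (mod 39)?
M = 3 × 13 = 39. M₁ = 13, y₁ ≡ 1 (mod 3). M₂ = 3, y₂ ≡ 9 (mod 13). r = 1×13×1 + 12×3×9 ≡ 25 (mod 39)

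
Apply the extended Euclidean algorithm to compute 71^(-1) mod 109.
Extended GCD: 71(43) + 109(-28) = 1. So 71^(-1) ≡ 43 mod 109. Verify: 71 × 43 = 3053 ≡ 1 mod 109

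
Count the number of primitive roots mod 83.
A prime p has φ(p-1) primitive roots; here φ(82) = 40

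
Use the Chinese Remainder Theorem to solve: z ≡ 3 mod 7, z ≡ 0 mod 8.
M = 7 × 8 = 56. M₁ = 8, y₁ ≡ 1 mod 7. M₂ = 7, y₂ ≡ 7 mod 8. z = 3×8×1 + 0×7×7 ≡ 24 mod 56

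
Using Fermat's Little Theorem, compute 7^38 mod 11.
By Fermat: 7^{10} ≡ 1 mod 11. 38 = 3×10 + 8. So 7^{38} ≡ 7^{8} ≡ 9 mod 11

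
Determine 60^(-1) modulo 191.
Since 191 is prime, by Fermat 60^(-1) ≡ 60^{189} ≡ 156 (mod 191). Verify: 60 × 156 = 9360 ≡ 1 (mod 191)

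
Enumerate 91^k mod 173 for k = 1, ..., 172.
91^1, 91^2, ..., 91^{172} mod 173: [91, 150, 156, 10, 45, 116, 3, 100, 104, 122, 30, 135, 2, 9, 127, 139, 20, 90, 59, 6, 27, 35, 71, 60, 97, 4, 18, 81, 105, 40, 7, 118, 12, 54, 70, 142, 120, 21, 8, 36, 162, 37, 80, 14, 63, 24, 108, 140, 111, 67, 42, 16, 72, 151, 74, 160, 28, 126, 48, 43, 107, 49, 134, 84, 32, 144, 129, 148, 147, 56, 79, 96, 86, 41, 98, 95, 168, 64, 115, 85, 123, 121, 112, 158, 19, 172, 82, 23, 17, 163, 128, 57, 170, 73, 69, 51, 143, 38, 171, 164, 46, 34, 153, 83, 114, 167, 146, 138, 102, 113, 76, 169, 155, 92, 68, 133, 166, 55, 161, 119, 103, 31, 53, 152, 165, 137, 11, 136, 93, 159, 110, 149, 65, 33, 62, 106, 131, 157, 101, 22, 99, 13, 145, 47, 125, 130, 66, 124, 39, 89, 141, 29, 44, 25, 26, 117, 94, 77, 87, 132, 75, 78, 5, 109, 58, 88, 50, 52, 61, 15, 154, 1]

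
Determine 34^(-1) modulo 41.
Since 41 is prime, by Fermat 34^(-1) ≡ 34^{39} ≡ 35 (mod 41). Verify: 34 × 35 = 1190 ≡ 1 (mod 41)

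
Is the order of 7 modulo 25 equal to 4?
Powers of 7 mod 25: 7^1≡7, 7^2≡24, 7^3≡18, 7^4≡1. First k with 7^k≡1 is k=4. Yes, ord_25(7) = 4.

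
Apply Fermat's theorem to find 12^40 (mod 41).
By Fermat's Little Theorem, 12^{40} ≡ 1 (mod 41) since 41 is prime and gcd(12, 41) = 1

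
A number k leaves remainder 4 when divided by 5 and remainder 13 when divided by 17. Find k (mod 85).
M = 5 × 17 = 85. M₁ = 17, y₁ ≡ 3 (mod 5). M₂ = 5, y₂ ≡ 7 (mod 17). k = 4×17×3 + 13×5×7 ≡ 64 (mod 85)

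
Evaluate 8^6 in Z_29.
By repeated squaring mod 29: 8^{1}≡8, 8^{2}≡6, 8^{4}≡7. Then 8^{6} = 8^{4+2} ≡ 7 × 6 ≡ 13 mod 29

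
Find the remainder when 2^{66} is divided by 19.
By Fermat: 2^{18} ≡ 1 (mod 19). 66 = 3×18 + 12. So 2^{66} ≡ 2^{12} ≡ 11 (mod 19)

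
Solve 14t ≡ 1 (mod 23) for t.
Since 23 is prime, by Fermat 14^(-1) ≡ 14^{21} ≡ 5 (mod 23). Verify: 14 × 5 = 70 ≡ 1 (mod 23)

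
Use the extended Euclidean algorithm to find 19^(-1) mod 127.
Extended GCD: 19(-20) + 127(3) = 1. So 19^(-1) ≡ -20 ≡ 107 (mod 127). Verify: 19 × 107 = 2033 ≡ 1 (mod 127)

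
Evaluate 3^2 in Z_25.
3^{2} = 9 ≡ 9 mod 25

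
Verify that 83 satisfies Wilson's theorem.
(82)! mod 83 = 82. Since this equals -1 (mod 83), Wilson confirms 83 is prime.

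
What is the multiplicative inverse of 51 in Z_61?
Since 61 is prime, by Fermat 51^(-1) ≡ 51^{59} ≡ 6 (mod 61). Verify: 51 × 6 = 306 ≡ 1 (mod 61)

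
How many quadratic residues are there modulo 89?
The squaring map on Z_89* is 2-to-1, so there are (88)/2 = 44 QRs.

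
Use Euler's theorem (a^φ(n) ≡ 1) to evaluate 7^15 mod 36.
By Euler: 7^{12} ≡ 1 mod 36 since gcd(7, 36) = 1. 15 = 1×12 + 3. So 7^{15} ≡ 7^{3} ≡ 19 mod 36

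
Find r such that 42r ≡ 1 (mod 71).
Since 71 is prime, by Fermat 42^(-1) ≡ 42^{69} ≡ 22 (mod 71). Verify: 42 × 22 = 924 ≡ 1 (mod 71)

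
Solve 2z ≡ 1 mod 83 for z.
Since 83 is prime, by Fermat 2^(-1) ≡ 2^{81} ≡ 42 mod 83. Verify: 2 × 42 = 84 ≡ 1 mod 83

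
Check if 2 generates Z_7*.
2^{3} ≡ 1 mod 7 and 3 < 6, so ord_7(2) = 3 ≠ 6 and 2 is not a primitive root.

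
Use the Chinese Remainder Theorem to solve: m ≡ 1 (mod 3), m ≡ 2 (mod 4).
M = 3 × 4 = 12. M₁ = 4, y₁ ≡ 1 (mod 3). M₂ = 3, y₂ ≡ 3 (mod 4). m = 1×4×1 + 2×3×3 ≡ 10 (mod 12)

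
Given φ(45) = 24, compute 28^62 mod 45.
By Euler: 28^{24} ≡ 1 (mod 45) since gcd(28, 45) = 1. 62 = 2×24 + 14. So 28^{62} ≡ 28^{14} ≡ 19 (mod 45)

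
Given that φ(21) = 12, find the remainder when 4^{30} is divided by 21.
By Euler: 4^{12} ≡ 1 (mod 21) since gcd(4, 21) = 1. 30 = 2×12 + 6. So 4^{30} ≡ 4^{6} ≡ 1 (mod 21)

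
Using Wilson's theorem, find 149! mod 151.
(150)! = (149)! × (150) ≡ -1 (mod 151). So (149)! ≡ -1 × (150)^(-1) ≡ (-1)×(-1) = 1 (mod 151)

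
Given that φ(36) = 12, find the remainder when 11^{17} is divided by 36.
By Euler: 11^{12} ≡ 1 (mod 36) since gcd(11, 36) = 1. 17 = 1×12 + 5. So 11^{17} ≡ 11^{5} ≡ 23 (mod 36)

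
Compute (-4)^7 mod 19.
By repeated squaring (mod 19): (-4)^{1}≡15, (-4)^{2}≡16, (-4)^{4}≡9. Then (-4)^{7} = (-4)^{4+2+1} ≡ 9 × 16 × 15 ≡ 13 (mod 19)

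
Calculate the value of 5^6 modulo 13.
By repeated squaring (mod 13): 5^{1}≡5, 5^{2}≡12, 5^{4}≡1. Then 5^{6} = 5^{4+2} ≡ 1 × 12 ≡ 12 (mod 13)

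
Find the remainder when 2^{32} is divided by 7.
By Fermat: 2^{6} ≡ 1 mod 7. 32 = 5×6 + 2. So 2^{32} ≡ 2^{2} ≡ 4 mod 7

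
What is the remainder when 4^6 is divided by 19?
By repeated squaring (mod 19): 4^{1}≡4, 4^{2}≡16, 4^{4}≡9. Then 4^{6} = 4^{4+2} ≡ 9 × 16 ≡ 11 (mod 19)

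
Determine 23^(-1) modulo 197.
Since 197 is prime, by Fermat 23^(-1) ≡ 23^{195} ≡ 60 (mod 197). Verify: 23 × 60 = 1380 ≡ 1 (mod 197)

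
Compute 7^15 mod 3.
Using Fermat: 7^{2} ≡ 1 (mod 3). 15 ≡ 1 (mod 2). So 7^{15} ≡ 7^{1} ≡ 1 (mod 3)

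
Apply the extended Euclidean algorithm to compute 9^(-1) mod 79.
Extended GCD: 9(-35) + 79(4) = 1. So 9^(-1) ≡ -35 ≡ 44 (mod 79). Verify: 9 × 44 = 396 ≡ 1 (mod 79)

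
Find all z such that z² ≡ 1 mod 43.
The square roots of 1 mod 43 are 1 and 42. Verify: 1² = 1 ≡ 1 mod 43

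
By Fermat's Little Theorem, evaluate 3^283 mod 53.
By Fermat: 3^{52} ≡ 1 mod 53. 283 ≡ 23 mod 52. So 3^{283} ≡ 3^{23} ≡ 51 mod 53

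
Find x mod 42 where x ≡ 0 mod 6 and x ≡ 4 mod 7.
M = 6 × 7 = 42. M₁ = 7, y₁ ≡ 1 mod 6. M₂ = 6, y₂ ≡ 6 mod 7. x = 0×7×1 + 4×6×6 ≡ 18 mod 42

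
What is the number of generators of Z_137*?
Number of primitive roots mod 137 = φ(p-1) = φ(136) = 64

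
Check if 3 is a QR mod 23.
By Euler's criterion: 3^{11} ≡ 1 mod 23. Since this equals 1, 3 is a QR.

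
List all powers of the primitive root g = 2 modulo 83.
2^1, 2^2, ..., 2^{82} mod 83: [2, 4, 8, 16, 32, 64, 45, 7, 14, 28, 56, 29, 58, 33, 66, 49, 15, 30, 60, 37, 74, 65, 47, 11, 22, 44, 5, 10, 20, 40, 80, 77, 71, 59, 35, 70, 57, 31, 62, 41, 82, 81, 79, 75, 67, 51, 19, 38, 76, 69, 55, 27, 54, 25, 50, 17, 34, 68, 53, 23, 46, 9, 18, 36, 72, 61, 39, 78, 73, 63, 43, 3, 6, 12, 24, 48, 13, 26, 52, 21, 42, 1]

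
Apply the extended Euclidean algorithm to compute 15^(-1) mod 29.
Extended GCD: 15(2) + 29(-1) = 1. So 15^(-1) ≡ 2 mod 29. Verify: 15 × 2 = 30 ≡ 1 mod 29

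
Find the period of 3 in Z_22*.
Powers of 3 mod 22: 3^1≡3, 3^2≡9, 3^3≡5, 3^4≡15, 3^5≡1. So the order of 3 is 5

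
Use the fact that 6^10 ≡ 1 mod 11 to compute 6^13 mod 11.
By Fermat: 6^{10} ≡ 1 mod 11. So 6^{13} = 6^{10} · 6^{3} ≡ 6^{3} ≡ 7 mod 11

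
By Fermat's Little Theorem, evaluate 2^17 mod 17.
By Fermat: 2^{16} ≡ 1 (mod 17). So 2^{17} = 2^{16} · 2^{1} ≡ 2^{1} ≡ 2 (mod 17)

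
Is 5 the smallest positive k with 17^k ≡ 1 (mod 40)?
Powers of 17 mod 40: 17^1≡17, 17^2≡9, 17^3≡33, 17^4≡1. Already 17^4≡1, so the order is 4 < 5. No, the actual order is 4.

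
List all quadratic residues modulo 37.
Quadratic residues modulo 37: {1, 3, 4, 7, 9, 10, 11, 12, 16, 21, 25, 26, 27, 28, 30, 33, 34, 36}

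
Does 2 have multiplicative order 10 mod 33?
Powers of 2 mod 33: 2^1≡2, 2^2≡4, 2^3≡8, 2^4≡16, 2^5≡32, 2^6≡31, 2^7≡29, 2^8≡25, 2^9≡17, 2^10≡1. First k with 2^k≡1 is k=10. Yes, ord_33(2) = 10.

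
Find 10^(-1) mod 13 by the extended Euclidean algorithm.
Extended GCD: 10(4) + 13(-3) = 1. So 10^(-1) ≡ 4 mod 13. Verify: 10 × 4 = 40 ≡ 1 mod 13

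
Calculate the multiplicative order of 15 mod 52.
Powers of 15 mod 52: 15^1≡15, 15^2≡17, 15^3≡47, 15^4≡29, 15^5≡19, 15^6≡25, 15^7≡11, 15^8≡9, 15^9≡31, 15^10≡49, 15^11≡7, 15^12≡1. So the order of 15 is 12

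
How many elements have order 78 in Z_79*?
A prime p has φ(p-1) primitive roots; here φ(78) = 24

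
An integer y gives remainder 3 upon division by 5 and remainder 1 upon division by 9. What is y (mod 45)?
M = 5 × 9 = 45. M₁ = 9, y₁ ≡ 4 (mod 5). M₂ = 5, y₂ ≡ 2 (mod 9). y = 3×9×4 + 1×5×2 ≡ 28 (mod 45)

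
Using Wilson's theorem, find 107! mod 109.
(108)! = (107)! × (108) ≡ -1 mod 109. So (107)! ≡ -1 × (108)^(-1) ≡ (-1)×(-1) = 1 mod 109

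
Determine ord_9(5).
Powers of 5 mod 9: 5^1≡5, 5^2≡7, 5^3≡8, 5^4≡4, 5^5≡2, 5^6≡1. ord_9(5) = 6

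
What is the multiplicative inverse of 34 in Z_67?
Since 67 is prime, by Fermat 34^(-1) ≡ 34^{65} ≡ 2 (mod 67). Verify: 34 × 2 = 68 ≡ 1 (mod 67)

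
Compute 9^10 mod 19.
By repeated squaring (mod 19): 9^{1}≡9, 9^{2}≡5, 9^{4}≡6, 9^{8}≡17. Then 9^{10} = 9^{8+2} ≡ 17 × 5 ≡ 9 (mod 19)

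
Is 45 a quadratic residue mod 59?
By Euler's criterion: 45^{29} ≡ 1 mod 59. Since this equals 1, 45 is a QR.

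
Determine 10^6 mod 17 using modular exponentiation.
By repeated squaring mod 17: 10^{1}≡10, 10^{2}≡15, 10^{4}≡4. Then 10^{6} = 10^{4+2} ≡ 4 × 15 ≡ 9 mod 17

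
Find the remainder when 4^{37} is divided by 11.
By Fermat: 4^{10} ≡ 1 mod 11. 37 = 3×10 + 7. So 4^{37} ≡ 4^{7} ≡ 5 mod 11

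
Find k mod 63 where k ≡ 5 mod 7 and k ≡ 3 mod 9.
M = 7 × 9 = 63. M₁ = 9, y₁ ≡ 4 mod 7. M₂ = 7, y₂ ≡ 4 mod 9. k = 5×9×4 + 3×7×4 ≡ 12 mod 63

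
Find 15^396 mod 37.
Using Fermat: 15^{36} ≡ 1 mod 37. 396 ≡ 0 mod 36. So 15^{396} ≡ 15^{0} ≡ 1 mod 37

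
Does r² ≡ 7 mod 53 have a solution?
By Euler's criterion: 7^{26} ≡ 1 mod 53. Since this equals 1, 7 is a QR.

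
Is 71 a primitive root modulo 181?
71^{60} ≡ 1 (mod 181) and 60 < 180, so ord_181(71) = 60 ≠ 180 and 71 is not a primitive root.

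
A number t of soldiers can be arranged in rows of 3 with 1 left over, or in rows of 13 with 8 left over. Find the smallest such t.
M = 3 × 13 = 39. M₁ = 13, y₁ ≡ 1 (mod 3). M₂ = 3, y₂ ≡ 9 (mod 13). t = 1×13×1 + 8×3×9 ≡ 34 (mod 39)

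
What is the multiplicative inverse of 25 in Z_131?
Since 131 is prime, by Fermat 25^(-1) ≡ 25^{129} ≡ 21 (mod 131). Verify: 25 × 21 = 525 ≡ 1 (mod 131)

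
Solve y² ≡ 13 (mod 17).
The square roots of 13 mod 17 are 8 and 9. Verify: 8² = 64 ≡ 13 (mod 17)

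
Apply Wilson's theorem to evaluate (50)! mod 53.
(52)! = (50)! × (51) × (52) ≡ -1 mod 53. So (50)! ≡ -1 × [(52)(51)]^(-1) ≡ 26 mod 53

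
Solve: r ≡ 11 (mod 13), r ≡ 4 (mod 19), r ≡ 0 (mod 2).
M = 13 × 19 × 2 = 494. M₁ = 38, y₁ ≡ 12 (mod 13). M₂ = 26, y₂ ≡ 11 (mod 19). M₃ = 247, y₃ ≡ 1 (mod 2). r = 11×38×12 + 4×26×11 + 0×247×1 ≡ 232 (mod 494)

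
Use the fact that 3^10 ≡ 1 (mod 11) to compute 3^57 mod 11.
By Fermat: 3^{10} ≡ 1 (mod 11). 57 = 5×10 + 7. So 3^{57} ≡ 3^{7} ≡ 9 (mod 11)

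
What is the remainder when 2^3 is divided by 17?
2^{3} = 8 ≡ 8 mod 17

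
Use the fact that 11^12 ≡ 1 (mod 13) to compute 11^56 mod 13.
By Fermat: 11^{12} ≡ 1 (mod 13). 56 = 4×12 + 8. So 11^{56} ≡ 11^{8} ≡ 9 (mod 13)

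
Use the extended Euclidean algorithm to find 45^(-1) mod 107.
Extended GCD: 45(-19) + 107(8) = 1. So 45^(-1) ≡ -19 ≡ 88 (mod 107). Verify: 45 × 88 = 3960 ≡ 1 (mod 107)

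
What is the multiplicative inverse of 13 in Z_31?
Since 31 is prime, by Fermat 13^(-1) ≡ 13^{29} ≡ 12 (mod 31). Verify: 13 × 12 = 156 ≡ 1 (mod 31)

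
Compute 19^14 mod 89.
By repeated squaring (mod 89): 19^{1}≡19, 19^{2}≡5, 19^{4}≡25, 19^{8}≡2. Then 19^{14} = 19^{8+4+2} ≡ 2 × 25 × 5 ≡ 72 (mod 89)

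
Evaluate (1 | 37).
(1/37) = 1^{18} mod 37 = 1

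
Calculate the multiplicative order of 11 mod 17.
Powers of 11 mod 17: 11^1≡11, 11^2≡2, 11^3≡5, 11^4≡4, 11^5≡10, 11^6≡8, 11^7≡3, 11^8≡16, 11^9≡6, 11^10≡15, 11^11≡12, 11^12≡13, 11^13≡7, 11^14≡9, 11^15≡14, 11^16≡1. ord_17(11) = 16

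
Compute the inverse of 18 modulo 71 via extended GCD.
Extended GCD: 18(4) + 71(-1) = 1. So 18^(-1) ≡ 4 (mod 71). Verify: 18 × 4 = 72 ≡ 1 (mod 71)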